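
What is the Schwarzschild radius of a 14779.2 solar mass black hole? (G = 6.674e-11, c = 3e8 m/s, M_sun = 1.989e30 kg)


M = 14779.2 * 1.989e30 kg = 2.93958288e+34 kg. rs = 2GM/c^2 = 2 * 6.674e-11 * 2.93958288e+34 / (3e8)^2 = 4.360e+07

4.360e+07 m


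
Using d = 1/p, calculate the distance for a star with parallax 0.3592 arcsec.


d = 1/p = 1/0.3592 = 2.784

2.784 pc


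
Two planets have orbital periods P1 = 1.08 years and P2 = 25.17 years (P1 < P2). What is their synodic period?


1/P_syn = |1/P1 - 1/P2| = |1/1.08 - 1/25.17| => P_syn = 1.1284

1.1284 years


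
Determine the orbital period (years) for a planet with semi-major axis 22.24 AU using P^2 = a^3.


P = a^(3/2) = 22.24^1.5 = 104.8823

104.8823 years


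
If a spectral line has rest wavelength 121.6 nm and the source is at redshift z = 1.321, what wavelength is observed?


lam_obs = lam_emit * (1 + z) = 121.6 * (1 + 1.321) = 282.2336

282.2336 nm


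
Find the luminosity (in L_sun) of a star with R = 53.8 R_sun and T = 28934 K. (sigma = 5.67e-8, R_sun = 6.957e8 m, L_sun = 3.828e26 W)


R = 53.8 * 6.957e8 m = 3.742866e+10 m. L = 4*pi*R^2*sigma*T^4 = 4*pi*(3.742866e+10)^2 * 5.67e-8 * 28934^4 = 6.995767853e+32 W. L/L_sun = 6.995767853e+32 / 3.828e26 = 1.828e+06

1.828e+06 L_sun


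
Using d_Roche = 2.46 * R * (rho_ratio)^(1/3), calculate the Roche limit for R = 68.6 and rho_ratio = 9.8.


d_Roche = 2.46 * 68.6 * 9.8^(1/3) = 361.1336

361.1336


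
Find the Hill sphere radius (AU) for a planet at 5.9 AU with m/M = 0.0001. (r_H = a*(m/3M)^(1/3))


r_H = a * (m/3M)^(1/3) = 5.9 * (0.0001/3)^(1/3) = 0.1899

0.1899 AU


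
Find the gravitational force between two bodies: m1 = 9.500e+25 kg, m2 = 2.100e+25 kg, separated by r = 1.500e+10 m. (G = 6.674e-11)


F = G*m1*m2/r^2 = 6.674e-11 * 9.500e+25 * 2.100e+25 / (1.500e+10)^2 = 6.674e-11 * 1.995e+51 / 2.250e+20 = 5.918e+20

5.918e+20 N


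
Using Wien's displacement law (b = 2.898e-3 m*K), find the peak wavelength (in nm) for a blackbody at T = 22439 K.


lam_max = b / T = 2.898e-3 / 22439 = 1.292e-07 m = 129.1501 nm

129.1501 nm


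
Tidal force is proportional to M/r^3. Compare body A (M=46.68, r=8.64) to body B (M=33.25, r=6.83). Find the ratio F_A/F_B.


Ratio = (M1/r1^3) / (M2/r2^3) = (46.68/8.64^3) / (33.25/6.83^3) = 0.6935

0.6935


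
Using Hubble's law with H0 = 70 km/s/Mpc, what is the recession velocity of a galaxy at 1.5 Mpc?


v = H0 * d = 70 * 1.5 = 105.0

105.0 km/s


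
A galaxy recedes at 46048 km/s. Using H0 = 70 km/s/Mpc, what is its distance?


d = v / H0 = 46048 / 70 = 657.8286

657.8286 Mpc


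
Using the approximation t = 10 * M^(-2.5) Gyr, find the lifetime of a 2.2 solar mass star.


t = 10 * M^(-2.5) = 10 * 2.2^(-2.5) = 1.393

1.393 Gyr


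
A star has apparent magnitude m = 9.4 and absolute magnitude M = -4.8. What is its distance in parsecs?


d = 10^((m - M + 5)/5) = 10^((9.4 - -4.8 + 5)/5) = 6918.3097

6918.3097 pc


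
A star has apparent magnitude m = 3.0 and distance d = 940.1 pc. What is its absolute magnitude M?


M = m - 5*log10(d) + 5 = 3.0 - 5*log10(940.1) + 5 = -6.8659

-6.8659


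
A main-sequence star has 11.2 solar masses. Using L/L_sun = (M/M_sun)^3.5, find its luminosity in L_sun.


L/L_sun = (M/M_sun)^3.5 = 11.2^3.5 = 4701.7884

4701.7884 L_sun


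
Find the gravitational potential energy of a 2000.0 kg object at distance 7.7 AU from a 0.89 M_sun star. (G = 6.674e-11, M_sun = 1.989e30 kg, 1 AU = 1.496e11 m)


M = 0.89 * 1.989e30 kg = 1.77021e+30 kg; r = 7.7 AU * 1.496e11 m/AU = 1.15192e+12 m. U = -GM*m/r = -(6.674e-11 * 1.77021e+30 * 2000.0) / 1.15192e+12 = -2.051e+11

-2.051e+11 J


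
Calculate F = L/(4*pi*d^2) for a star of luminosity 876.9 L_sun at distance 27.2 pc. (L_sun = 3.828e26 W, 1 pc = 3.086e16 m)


F = L / (4*pi*d^2) = 3.357e+29 / (4*pi*(8.394e+17)^2) = 3.791e-08

3.791e-08 W/m^2


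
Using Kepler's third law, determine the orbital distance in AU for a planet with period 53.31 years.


a = P^(2/3) = 53.31^(2/3) = 14.1646

14.1646 AU


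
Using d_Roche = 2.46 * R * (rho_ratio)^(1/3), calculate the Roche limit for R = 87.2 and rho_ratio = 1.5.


d_Roche = 2.46 * 87.2 * 1.5^(1/3) = 245.5549

245.5549


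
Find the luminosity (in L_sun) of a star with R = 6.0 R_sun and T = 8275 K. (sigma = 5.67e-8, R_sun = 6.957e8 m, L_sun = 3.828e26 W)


R = 6.0 * 6.957e8 m = 4.1742e+09 m. L = 4*pi*R^2*sigma*T^4 = 4*pi*(4.1742e+09)^2 * 5.67e-8 * 8275^4 = 5.821185517e+28 W. L/L_sun = 5.821185517e+28 / 3.828e26 = 152.0686

152.0686 L_sun


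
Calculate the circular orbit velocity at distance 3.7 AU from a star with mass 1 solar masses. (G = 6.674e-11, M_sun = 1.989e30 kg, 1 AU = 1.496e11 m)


v = sqrt(GM/r) = sqrt(6.674e-11 * 1.989e+30 / 5.535e+11) = 15486.1633

15486.1633 m/s


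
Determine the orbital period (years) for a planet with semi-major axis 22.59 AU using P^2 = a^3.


P = a^(3/2) = 22.59^1.5 = 107.3679

107.3679 years


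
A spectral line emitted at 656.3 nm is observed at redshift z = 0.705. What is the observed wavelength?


lam_obs = lam_emit * (1 + z) = 656.3 * (1 + 0.705) = 1118.9915

1118.9915 nm


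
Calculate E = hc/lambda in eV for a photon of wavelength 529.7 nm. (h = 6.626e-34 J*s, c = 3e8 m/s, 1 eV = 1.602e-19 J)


E = hc/lambda = 6.626e-34 * 3e8 / 5.297e-07 = 3.753e-19 J = 2.3425 eV

2.3425 eV


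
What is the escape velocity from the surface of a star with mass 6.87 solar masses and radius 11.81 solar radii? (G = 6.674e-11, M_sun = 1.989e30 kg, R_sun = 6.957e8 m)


M = 6.87 * 1.989e30 kg = 1.366443e+31 kg; R = 11.81 * 6.957e8 m = 8.216217e+09 m. v_esc = sqrt(2GM/R) = sqrt(2 * 6.674e-11 * 1.366443e+31 / 8.216217e+09) = 471159.4527

471159.4527 m/s


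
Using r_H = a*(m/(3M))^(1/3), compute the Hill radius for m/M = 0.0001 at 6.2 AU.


r_H = a * (m/3M)^(1/3) = 6.2 * (0.0001/3)^(1/3) = 0.1995

0.1995 AU


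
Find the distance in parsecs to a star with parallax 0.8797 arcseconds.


d = 1/p = 1/0.8797 = 1.1368

1.1368 pc


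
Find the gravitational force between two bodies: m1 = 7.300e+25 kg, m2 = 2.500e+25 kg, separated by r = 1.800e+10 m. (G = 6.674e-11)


F = G*m1*m2/r^2 = 6.674e-11 * 7.300e+25 * 2.500e+25 / (1.800e+10)^2 = 6.674e-11 * 1.825e+51 / 3.240e+20 = 3.759e+20

3.759e+20 N


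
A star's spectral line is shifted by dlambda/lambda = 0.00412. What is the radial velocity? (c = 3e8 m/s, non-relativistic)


v = (dlambda/lambda) * c = 0.00412 * 3e8 = 1.236e+06

1.236e+06 m/s


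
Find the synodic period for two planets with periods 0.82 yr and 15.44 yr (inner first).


1/P_syn = |1/P1 - 1/P2| = |1/0.82 - 1/15.44| => P_syn = 0.866

0.866 years


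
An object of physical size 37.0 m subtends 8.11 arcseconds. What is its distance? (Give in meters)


D = size / theta_rad, theta_rad = 8.11 * pi/(180*3600) = 3.932e-05, D = 941035.4909

941035.4909 m


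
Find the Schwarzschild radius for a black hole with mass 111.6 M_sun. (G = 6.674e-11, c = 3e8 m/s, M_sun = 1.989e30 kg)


M = 111.6 * 1.989e30 kg = 2.219724e+32 kg. rs = 2GM/c^2 = 2 * 6.674e-11 * 2.219724e+32 / (3e8)^2 = 329209.7328

329209.7328 m


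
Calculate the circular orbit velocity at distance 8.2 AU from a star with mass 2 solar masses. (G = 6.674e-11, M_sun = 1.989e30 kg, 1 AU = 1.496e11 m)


v = sqrt(GM/r) = sqrt(6.674e-11 * 3.978e+30 / 1.227e+12) = 14711.3581

14711.3581 m/s


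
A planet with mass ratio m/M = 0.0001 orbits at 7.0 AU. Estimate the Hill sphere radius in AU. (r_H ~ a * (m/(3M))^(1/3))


r_H = a * (m/3M)^(1/3) = 7.0 * (0.0001/3)^(1/3) = 0.2253

0.2253 AU


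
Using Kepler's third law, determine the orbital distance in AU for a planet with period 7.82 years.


a = P^(2/3) = 7.82^(2/3) = 3.9398

3.9398 AU


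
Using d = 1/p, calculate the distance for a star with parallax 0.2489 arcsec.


d = 1/p = 1/0.2489 = 4.0177

4.0177 pc


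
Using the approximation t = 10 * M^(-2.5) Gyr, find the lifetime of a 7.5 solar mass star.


t = 10 * M^(-2.5) = 10 * 7.5^(-2.5) = 0.0649

0.0649 Gyr


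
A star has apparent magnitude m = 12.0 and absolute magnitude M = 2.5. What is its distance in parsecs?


d = 10^((m - M + 5)/5) = 10^((12.0 - 2.5 + 5)/5) = 794.3282

794.3282 pc


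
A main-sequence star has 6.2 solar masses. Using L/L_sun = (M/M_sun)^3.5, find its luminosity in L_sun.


L/L_sun = (M/M_sun)^3.5 = 6.2^3.5 = 593.4319

593.4319 L_sun


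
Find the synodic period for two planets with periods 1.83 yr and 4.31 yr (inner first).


1/P_syn = |1/P1 - 1/P2| = |1/1.83 - 1/4.31| => P_syn = 3.1804

3.1804 years


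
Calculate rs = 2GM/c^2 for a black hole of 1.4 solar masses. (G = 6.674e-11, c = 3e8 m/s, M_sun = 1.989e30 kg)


M = 1.4 * 1.989e30 kg = 2.7846e+30 kg. rs = 2GM/c^2 = 2 * 6.674e-11 * 2.7846e+30 / (3e8)^2 = 4129.8712

4129.8712 m


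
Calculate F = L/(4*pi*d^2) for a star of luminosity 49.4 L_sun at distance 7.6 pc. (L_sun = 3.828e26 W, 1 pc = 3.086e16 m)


F = L / (4*pi*d^2) = 1.891e+28 / (4*pi*(2.345e+17)^2) = 2.736e-08

2.736e-08 W/m^2


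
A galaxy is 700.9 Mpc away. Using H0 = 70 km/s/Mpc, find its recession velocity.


v = H0 * d = 70 * 700.9 = 49063.0

49063.0 km/s


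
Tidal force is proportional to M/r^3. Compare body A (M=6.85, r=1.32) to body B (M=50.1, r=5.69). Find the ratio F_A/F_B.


Ratio = (M1/r1^3) / (M2/r2^3) = (6.85/1.32^3) / (50.1/5.69^3) = 10.9514

10.9514


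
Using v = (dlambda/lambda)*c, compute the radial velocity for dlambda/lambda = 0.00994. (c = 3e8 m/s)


v = (dlambda/lambda) * c = 0.00994 * 3e8 = 2.982e+06

2.982e+06 m/s


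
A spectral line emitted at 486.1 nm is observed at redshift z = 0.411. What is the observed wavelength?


lam_obs = lam_emit * (1 + z) = 486.1 * (1 + 0.411) = 685.8871

685.8871 nm


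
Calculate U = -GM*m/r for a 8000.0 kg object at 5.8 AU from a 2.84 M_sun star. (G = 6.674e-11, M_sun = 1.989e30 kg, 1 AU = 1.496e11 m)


M = 2.84 * 1.989e30 kg = 5.64876e+30 kg; r = 5.8 AU * 1.496e11 m/AU = 8.6768e+11 m. U = -GM*m/r = -(6.674e-11 * 5.64876e+30 * 8000.0) / 8.6768e+11 = -3.476e+12

-3.476e+12 J


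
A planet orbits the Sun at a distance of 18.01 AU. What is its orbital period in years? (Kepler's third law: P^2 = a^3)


P = a^(3/2) = 18.01^1.5 = 76.4312

76.4312 years


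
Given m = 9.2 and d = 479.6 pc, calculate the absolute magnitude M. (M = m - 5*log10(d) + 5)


M = m - 5*log10(d) + 5 = 9.2 - 5*log10(479.6) + 5 = 0.7956

0.7956


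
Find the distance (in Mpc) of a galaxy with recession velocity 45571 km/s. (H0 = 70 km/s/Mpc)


d = v / H0 = 45571 / 70 = 651.0143

651.0143 Mpc


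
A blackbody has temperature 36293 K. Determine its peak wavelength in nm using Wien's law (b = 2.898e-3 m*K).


lam_max = b / T = 2.898e-3 / 36293 = 7.985e-08 m = 79.8501 nm

79.8501 nm


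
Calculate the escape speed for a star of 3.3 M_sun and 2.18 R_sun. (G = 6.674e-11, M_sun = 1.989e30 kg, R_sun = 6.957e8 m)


M = 3.3 * 1.989e30 kg = 6.5637e+30 kg; R = 2.18 * 6.957e8 m = 1.516626e+09 m. v_esc = sqrt(2GM/R) = sqrt(2 * 6.674e-11 * 6.5637e+30 / 1.516626e+09) = 760051.8352

760051.8352 m/s


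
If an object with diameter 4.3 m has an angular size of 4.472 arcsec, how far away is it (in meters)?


D = size / theta_rad, theta_rad = 4.472 * pi/(180*3600) = 2.168e-05, D = 198331.5445

198331.5445 m


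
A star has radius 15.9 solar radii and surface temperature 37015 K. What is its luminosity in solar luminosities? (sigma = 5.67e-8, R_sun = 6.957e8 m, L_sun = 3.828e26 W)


R = 15.9 * 6.957e8 m = 1.106163e+10 m. L = 4*pi*R^2*sigma*T^4 = 4*pi*(1.106163e+10)^2 * 5.67e-8 * 37015^4 = 1.636598667e+32 W. L/L_sun = 1.636598667e+32 / 3.828e26 = 427533.6121

427533.6121 L_sun


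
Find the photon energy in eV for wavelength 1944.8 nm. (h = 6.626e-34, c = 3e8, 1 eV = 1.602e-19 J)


E = hc/lambda = 6.626e-34 * 3e8 / 1.945e-06 = 1.022e-19 J = 0.638 eV

0.638 eV


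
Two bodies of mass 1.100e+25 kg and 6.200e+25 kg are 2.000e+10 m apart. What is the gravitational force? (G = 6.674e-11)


F = G*m1*m2/r^2 = 6.674e-11 * 1.100e+25 * 6.200e+25 / (2.000e+10)^2 = 6.674e-11 * 6.820e+50 / 4.000e+20 = 1.138e+20

1.138e+20 N


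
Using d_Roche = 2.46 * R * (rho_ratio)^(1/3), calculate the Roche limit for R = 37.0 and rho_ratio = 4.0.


d_Roche = 2.46 * 37.0 * 4.0^(1/3) = 144.4852

144.4852


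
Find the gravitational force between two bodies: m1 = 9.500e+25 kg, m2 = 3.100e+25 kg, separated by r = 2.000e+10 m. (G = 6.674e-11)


F = G*m1*m2/r^2 = 6.674e-11 * 9.500e+25 * 3.100e+25 / (2.000e+10)^2 = 6.674e-11 * 2.945e+51 / 4.000e+20 = 4.914e+20

4.914e+20 N


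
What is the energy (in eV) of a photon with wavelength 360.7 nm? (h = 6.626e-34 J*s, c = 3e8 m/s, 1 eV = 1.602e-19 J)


E = hc/lambda = 6.626e-34 * 3e8 / 3.607e-07 = 5.511e-19 J = 3.44 eV

3.44 eV


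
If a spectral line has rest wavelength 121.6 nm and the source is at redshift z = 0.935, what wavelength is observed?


lam_obs = lam_emit * (1 + z) = 121.6 * (1 + 0.935) = 235.296

235.296 nm


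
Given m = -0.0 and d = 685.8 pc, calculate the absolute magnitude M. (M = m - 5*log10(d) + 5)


M = m - 5*log10(d) + 5 = -0.0 - 5*log10(685.8) + 5 = -9.181

-9.181


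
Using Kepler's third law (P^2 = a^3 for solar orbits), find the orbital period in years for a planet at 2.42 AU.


P = a^(3/2) = 2.42^1.5 = 3.7646

3.7646 years


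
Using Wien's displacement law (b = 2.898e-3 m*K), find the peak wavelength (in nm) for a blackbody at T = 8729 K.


lam_max = b / T = 2.898e-3 / 8729 = 3.320e-07 m = 331.9968 nm

331.9968 nm


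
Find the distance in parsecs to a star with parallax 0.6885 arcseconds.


d = 1/p = 1/0.6885 = 1.4524

1.4524 pc


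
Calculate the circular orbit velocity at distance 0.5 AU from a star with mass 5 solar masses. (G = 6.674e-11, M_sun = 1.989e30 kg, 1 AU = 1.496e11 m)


v = sqrt(GM/r) = sqrt(6.674e-11 * 9.945e+30 / 7.480e+10) = 94198.6537

94198.6537 m/s


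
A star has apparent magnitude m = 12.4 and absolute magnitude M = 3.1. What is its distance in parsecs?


d = 10^((m - M + 5)/5) = 10^((12.4 - 3.1 + 5)/5) = 724.436

724.436 pc


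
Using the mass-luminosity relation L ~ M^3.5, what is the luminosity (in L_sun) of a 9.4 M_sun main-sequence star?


L/L_sun = (M/M_sun)^3.5 = 9.4^3.5 = 2546.5223

2546.5223 L_sun


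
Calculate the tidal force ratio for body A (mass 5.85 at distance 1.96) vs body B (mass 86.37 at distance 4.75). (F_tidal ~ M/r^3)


Ratio = (M1/r1^3) / (M2/r2^3) = (5.85/1.96^3) / (86.37/4.75^3) = 0.9641

0.9641


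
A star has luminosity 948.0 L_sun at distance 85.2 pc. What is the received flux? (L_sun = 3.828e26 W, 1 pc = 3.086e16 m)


F = L / (4*pi*d^2) = 3.629e+29 / (4*pi*(2.629e+18)^2) = 4.177e-09

4.177e-09 W/m^2


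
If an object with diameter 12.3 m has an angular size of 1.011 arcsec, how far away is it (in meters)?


D = size / theta_rad, theta_rad = 1.011 * pi/(180*3600) = 4.901e-06, D = 2.509e+06

2.509e+06 m


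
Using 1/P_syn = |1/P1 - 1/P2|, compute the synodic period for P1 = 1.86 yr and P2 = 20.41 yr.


1/P_syn = |1/P1 - 1/P2| = |1/1.86 - 1/20.41| => P_syn = 2.0465

2.0465 years


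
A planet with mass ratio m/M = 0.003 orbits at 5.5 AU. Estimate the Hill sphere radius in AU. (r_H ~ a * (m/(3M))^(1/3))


r_H = a * (m/3M)^(1/3) = 5.5 * (0.003/3)^(1/3) = 0.55

0.55 AU


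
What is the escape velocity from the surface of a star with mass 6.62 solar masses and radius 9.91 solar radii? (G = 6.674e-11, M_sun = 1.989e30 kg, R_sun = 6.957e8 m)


M = 6.62 * 1.989e30 kg = 1.316718e+31 kg; R = 9.91 * 6.957e8 m = 6.894387e+09 m. v_esc = sqrt(2GM/R) = sqrt(2 * 6.674e-11 * 1.316718e+31 / 6.894387e+09) = 504901.4947

504901.4947 m/s


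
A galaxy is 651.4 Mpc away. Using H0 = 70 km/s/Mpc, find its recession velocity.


v = H0 * d = 70 * 651.4 = 45598.0

45598.0 km/s


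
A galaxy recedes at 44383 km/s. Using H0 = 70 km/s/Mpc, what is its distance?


d = v / H0 = 44383 / 70 = 634.0429

634.0429 Mpc


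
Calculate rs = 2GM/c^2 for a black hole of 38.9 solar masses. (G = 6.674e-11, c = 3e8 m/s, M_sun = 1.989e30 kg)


M = 38.9 * 1.989e30 kg = 7.73721e+31 kg. rs = 2GM/c^2 = 2 * 6.674e-11 * 7.73721e+31 / (3e8)^2 = 114751.4212

114751.4212 m


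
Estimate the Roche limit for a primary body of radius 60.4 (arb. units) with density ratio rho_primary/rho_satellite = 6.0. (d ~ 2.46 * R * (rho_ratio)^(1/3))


d_Roche = 2.46 * 60.4 * 6.0^(1/3) = 269.995

269.995


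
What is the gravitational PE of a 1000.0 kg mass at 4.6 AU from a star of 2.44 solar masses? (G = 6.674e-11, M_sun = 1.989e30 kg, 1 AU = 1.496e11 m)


M = 2.44 * 1.989e30 kg = 4.85316e+30 kg; r = 4.6 AU * 1.496e11 m/AU = 6.8816e+11 m. U = -GM*m/r = -(6.674e-11 * 4.85316e+30 * 1000.0) / 6.8816e+11 = -4.707e+11

-4.707e+11 J


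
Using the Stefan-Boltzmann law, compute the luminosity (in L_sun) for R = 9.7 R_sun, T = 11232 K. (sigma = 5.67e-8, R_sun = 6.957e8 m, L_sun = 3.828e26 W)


R = 9.7 * 6.957e8 m = 6.74829e+09 m. L = 4*pi*R^2*sigma*T^4 = 4*pi*(6.74829e+09)^2 * 5.67e-8 * 11232^4 = 5.164268064e+29 W. L/L_sun = 5.164268064e+29 / 3.828e26 = 1349.0773

1349.0773 L_sun


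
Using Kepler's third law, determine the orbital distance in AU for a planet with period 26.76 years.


a = P^(2/3) = 26.76^(2/3) = 8.9466

8.9466 AU


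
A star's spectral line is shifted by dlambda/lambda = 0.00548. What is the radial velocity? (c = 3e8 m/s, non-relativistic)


v = (dlambda/lambda) * c = 0.00548 * 3e8 = 1.644e+06

1.644e+06 m/s


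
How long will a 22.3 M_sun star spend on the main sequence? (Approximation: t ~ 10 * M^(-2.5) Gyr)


t = 10 * M^(-2.5) = 10 * 22.3^(-2.5) = 0.0043

0.0043 Gyr


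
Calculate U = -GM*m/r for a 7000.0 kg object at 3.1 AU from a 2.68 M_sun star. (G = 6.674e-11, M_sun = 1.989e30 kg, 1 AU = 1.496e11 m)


M = 2.68 * 1.989e30 kg = 5.33052e+30 kg; r = 3.1 AU * 1.496e11 m/AU = 4.6376e+11 m. U = -GM*m/r = -(6.674e-11 * 5.33052e+30 * 7000.0) / 4.6376e+11 = -5.370e+12

-5.370e+12 J


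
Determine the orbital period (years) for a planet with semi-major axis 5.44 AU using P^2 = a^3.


P = a^(3/2) = 5.44^1.5 = 12.6882

12.6882 years


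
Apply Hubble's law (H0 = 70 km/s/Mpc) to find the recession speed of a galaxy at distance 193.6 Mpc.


v = H0 * d = 70 * 193.6 = 13552.0

13552.0 km/s


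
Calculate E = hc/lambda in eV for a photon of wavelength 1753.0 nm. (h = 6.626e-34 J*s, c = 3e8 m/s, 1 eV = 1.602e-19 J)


E = hc/lambda = 6.626e-34 * 3e8 / 1.753e-06 = 1.134e-19 J = 0.7078 eV

0.7078 eV


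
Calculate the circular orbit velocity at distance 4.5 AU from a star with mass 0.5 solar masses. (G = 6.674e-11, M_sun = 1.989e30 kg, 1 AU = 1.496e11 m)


v = sqrt(GM/r) = sqrt(6.674e-11 * 9.945e+29 / 6.732e+11) = 9929.4099

9929.4099 m/s


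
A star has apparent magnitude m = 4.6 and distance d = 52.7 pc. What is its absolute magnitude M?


M = m - 5*log10(d) + 5 = 4.6 - 5*log10(52.7) + 5 = 0.9909

0.9909


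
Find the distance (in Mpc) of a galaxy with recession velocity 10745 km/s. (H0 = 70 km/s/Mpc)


d = v / H0 = 10745 / 70 = 153.5

153.5 Mpc


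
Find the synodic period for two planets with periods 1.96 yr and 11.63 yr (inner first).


1/P_syn = |1/P1 - 1/P2| = |1/1.96 - 1/11.63| => P_syn = 2.3573

2.3573 years


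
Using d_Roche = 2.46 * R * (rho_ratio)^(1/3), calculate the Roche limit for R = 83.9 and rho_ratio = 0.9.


d_Roche = 2.46 * 83.9 * 0.9^(1/3) = 199.2712

199.2712


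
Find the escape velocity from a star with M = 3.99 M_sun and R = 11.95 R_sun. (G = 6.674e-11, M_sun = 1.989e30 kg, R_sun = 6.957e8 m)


M = 3.99 * 1.989e30 kg = 7.93611e+30 kg; R = 11.95 * 6.957e8 m = 8.313615e+09 m. v_esc = sqrt(2GM/R) = sqrt(2 * 6.674e-11 * 7.93611e+30 / 8.313615e+09) = 356957.8886

356957.8886 m/s


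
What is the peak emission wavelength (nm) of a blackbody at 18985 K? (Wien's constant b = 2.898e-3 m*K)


lam_max = b / T = 2.898e-3 / 18985 = 1.526e-07 m = 152.6468 nm

152.6468 nm


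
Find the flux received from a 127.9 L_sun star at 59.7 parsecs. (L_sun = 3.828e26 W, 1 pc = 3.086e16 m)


F = L / (4*pi*d^2) = 4.896e+28 / (4*pi*(1.842e+18)^2) = 1.148e-09

1.148e-09 W/m^2


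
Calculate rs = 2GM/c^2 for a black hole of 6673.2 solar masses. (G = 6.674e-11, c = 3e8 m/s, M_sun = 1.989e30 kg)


M = 6673.2 * 1.989e30 kg = 1.32729948e+34 kg. rs = 2GM/c^2 = 2 * 6.674e-11 * 1.32729948e+34 / (3e8)^2 = 1.969e+07

1.969e+07 m


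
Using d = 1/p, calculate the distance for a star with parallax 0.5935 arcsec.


d = 1/p = 1/0.5935 = 1.6849

1.6849 pc


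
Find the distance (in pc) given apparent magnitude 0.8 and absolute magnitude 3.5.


d = 10^((m - M + 5)/5) = 10^((0.8 - 3.5 + 5)/5) = 2.884

2.884 pc


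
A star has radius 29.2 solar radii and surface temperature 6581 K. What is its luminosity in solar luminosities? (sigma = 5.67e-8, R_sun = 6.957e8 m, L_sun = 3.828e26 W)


R = 29.2 * 6.957e8 m = 2.031444e+10 m. L = 4*pi*R^2*sigma*T^4 = 4*pi*(2.031444e+10)^2 * 5.67e-8 * 6581^4 = 5.515313401e+29 W. L/L_sun = 5.515313401e+29 / 3.828e26 = 1440.782

1440.782 L_sun


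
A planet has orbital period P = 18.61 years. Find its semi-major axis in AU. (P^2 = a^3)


a = P^(2/3) = 18.61^(2/3) = 7.0226

7.0226 AU


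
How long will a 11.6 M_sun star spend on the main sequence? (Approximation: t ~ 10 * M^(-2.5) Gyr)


t = 10 * M^(-2.5) = 10 * 11.6^(-2.5) = 0.0218

0.0218 Gyr


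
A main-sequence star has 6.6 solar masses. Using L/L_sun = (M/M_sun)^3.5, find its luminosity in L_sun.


L/L_sun = (M/M_sun)^3.5 = 6.6^3.5 = 738.5906

738.5906 L_sun


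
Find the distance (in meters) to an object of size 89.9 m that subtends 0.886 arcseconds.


D = size / theta_rad, theta_rad = 0.886 * pi/(180*3600) = 4.295e-06, D = 2.093e+07

2.093e+07 m


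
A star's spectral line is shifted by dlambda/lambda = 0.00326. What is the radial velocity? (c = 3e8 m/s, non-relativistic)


v = (dlambda/lambda) * c = 0.00326 * 3e8 = 978000.0

978000.0 m/s


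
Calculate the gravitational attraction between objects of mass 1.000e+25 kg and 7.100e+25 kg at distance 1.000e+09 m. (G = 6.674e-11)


F = G*m1*m2/r^2 = 6.674e-11 * 1.000e+25 * 7.100e+25 / (1.000e+09)^2 = 6.674e-11 * 7.100e+50 / 1.000e+18 = 4.739e+22

4.739e+22 N


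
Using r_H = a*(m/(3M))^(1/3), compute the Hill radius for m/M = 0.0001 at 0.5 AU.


r_H = a * (m/3M)^(1/3) = 0.5 * (0.0001/3)^(1/3) = 0.0161

0.0161 AU


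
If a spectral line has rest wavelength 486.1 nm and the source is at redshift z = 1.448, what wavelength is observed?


lam_obs = lam_emit * (1 + z) = 486.1 * (1 + 1.448) = 1189.9728

1189.9728 nm


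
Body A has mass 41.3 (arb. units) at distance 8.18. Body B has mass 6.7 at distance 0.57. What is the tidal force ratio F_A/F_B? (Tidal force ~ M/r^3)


Ratio = (M1/r1^3) / (M2/r2^3) = (41.3/8.18^3) / (6.7/0.57^3) = 0.0021

0.0021


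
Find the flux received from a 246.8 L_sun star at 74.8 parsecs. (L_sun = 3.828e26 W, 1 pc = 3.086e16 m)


F = L / (4*pi*d^2) = 9.448e+28 / (4*pi*(2.308e+18)^2) = 1.411e-09

1.411e-09 W/m^2


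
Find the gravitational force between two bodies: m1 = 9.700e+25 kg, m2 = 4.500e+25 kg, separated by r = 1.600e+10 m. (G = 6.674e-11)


F = G*m1*m2/r^2 = 6.674e-11 * 9.700e+25 * 4.500e+25 / (1.600e+10)^2 = 6.674e-11 * 4.365e+51 / 2.560e+20 = 1.138e+21

1.138e+21 N


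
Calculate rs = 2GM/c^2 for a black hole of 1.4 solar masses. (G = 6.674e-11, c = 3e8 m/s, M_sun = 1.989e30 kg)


M = 1.4 * 1.989e30 kg = 2.7846e+30 kg. rs = 2GM/c^2 = 2 * 6.674e-11 * 2.7846e+30 / (3e8)^2 = 4129.8712

4129.8712 m


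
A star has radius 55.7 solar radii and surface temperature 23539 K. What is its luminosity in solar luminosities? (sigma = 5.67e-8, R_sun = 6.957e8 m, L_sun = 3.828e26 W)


R = 55.7 * 6.957e8 m = 3.875049e+10 m. L = 4*pi*R^2*sigma*T^4 = 4*pi*(3.875049e+10)^2 * 5.67e-8 * 23539^4 = 3.284727569e+32 W. L/L_sun = 3.284727569e+32 / 3.828e26 = 858079.3023

858079.3023 L_sun


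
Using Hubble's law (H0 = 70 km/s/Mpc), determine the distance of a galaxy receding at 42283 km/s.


d = v / H0 = 42283 / 70 = 604.0429

604.0429 Mpc


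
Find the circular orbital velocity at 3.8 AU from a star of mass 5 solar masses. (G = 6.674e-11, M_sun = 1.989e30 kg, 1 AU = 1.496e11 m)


v = sqrt(GM/r) = sqrt(6.674e-11 * 9.945e+30 / 5.685e+11) = 34169.443

34169.443 m/s


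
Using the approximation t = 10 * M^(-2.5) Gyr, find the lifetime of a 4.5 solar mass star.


t = 10 * M^(-2.5) = 10 * 4.5^(-2.5) = 0.2328

0.2328 Gyr


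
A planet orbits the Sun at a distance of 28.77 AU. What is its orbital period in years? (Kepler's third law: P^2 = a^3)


P = a^(3/2) = 28.77^1.5 = 154.3156

154.3156 years


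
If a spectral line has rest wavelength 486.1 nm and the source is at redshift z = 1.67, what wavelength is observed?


lam_obs = lam_emit * (1 + z) = 486.1 * (1 + 1.67) = 1297.887

1297.887 nm


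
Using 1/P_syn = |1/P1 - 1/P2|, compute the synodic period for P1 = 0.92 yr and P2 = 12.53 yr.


1/P_syn = |1/P1 - 1/P2| = |1/0.92 - 1/12.53| => P_syn = 0.9929

0.9929 years


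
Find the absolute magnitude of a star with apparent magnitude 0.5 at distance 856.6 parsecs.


M = m - 5*log10(d) + 5 = 0.5 - 5*log10(856.6) + 5 = -9.1639

-9.1639


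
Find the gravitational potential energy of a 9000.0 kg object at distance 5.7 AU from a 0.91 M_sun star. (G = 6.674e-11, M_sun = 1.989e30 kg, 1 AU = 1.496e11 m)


M = 0.91 * 1.989e30 kg = 1.80999e+30 kg; r = 5.7 AU * 1.496e11 m/AU = 8.5272e+11 m. U = -GM*m/r = -(6.674e-11 * 1.80999e+30 * 9000.0) / 8.5272e+11 = -1.275e+12

-1.275e+12 J


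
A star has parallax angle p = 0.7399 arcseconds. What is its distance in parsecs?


d = 1/p = 1/0.7399 = 1.3515

1.3515 pc


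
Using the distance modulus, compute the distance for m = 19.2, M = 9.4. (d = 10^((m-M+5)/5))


d = 10^((m - M + 5)/5) = 10^((19.2 - 9.4 + 5)/5) = 912.0108

912.0108 pc


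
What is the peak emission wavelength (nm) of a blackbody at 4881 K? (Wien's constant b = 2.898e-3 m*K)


lam_max = b / T = 2.898e-3 / 4881 = 5.937e-07 m = 593.7308 nm

593.7308 nm


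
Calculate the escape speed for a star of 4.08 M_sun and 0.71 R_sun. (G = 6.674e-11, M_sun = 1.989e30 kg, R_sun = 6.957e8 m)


M = 4.08 * 1.989e30 kg = 8.11512e+30 kg; R = 0.71 * 6.957e8 m = 4.93947e+08 m. v_esc = sqrt(2GM/R) = sqrt(2 * 6.674e-11 * 8.11512e+30 / 4.93947e+08) = 1.481e+06

1.481e+06 m/s


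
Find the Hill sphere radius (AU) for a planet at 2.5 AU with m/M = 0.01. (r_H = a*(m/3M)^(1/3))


r_H = a * (m/3M)^(1/3) = 2.5 * (0.01/3)^(1/3) = 0.3735

0.3735 AU


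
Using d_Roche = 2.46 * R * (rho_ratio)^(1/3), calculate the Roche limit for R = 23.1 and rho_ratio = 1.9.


d_Roche = 2.46 * 23.1 * 1.9^(1/3) = 70.3825

70.3825


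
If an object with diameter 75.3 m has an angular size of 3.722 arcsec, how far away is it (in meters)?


D = size / theta_rad, theta_rad = 3.722 * pi/(180*3600) = 1.804e-05, D = 4.173e+06

4.173e+06 m


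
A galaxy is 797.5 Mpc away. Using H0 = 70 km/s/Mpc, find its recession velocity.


v = H0 * d = 70 * 797.5 = 55825.0

55825.0 km/s


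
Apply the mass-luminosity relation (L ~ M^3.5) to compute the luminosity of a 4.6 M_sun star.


L/L_sun = (M/M_sun)^3.5 = 4.6^3.5 = 208.7625

208.7625 L_sun


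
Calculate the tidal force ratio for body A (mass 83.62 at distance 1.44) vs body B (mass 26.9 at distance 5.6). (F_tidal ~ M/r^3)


Ratio = (M1/r1^3) / (M2/r2^3) = (83.62/1.44^3) / (26.9/5.6^3) = 182.8245

182.8245


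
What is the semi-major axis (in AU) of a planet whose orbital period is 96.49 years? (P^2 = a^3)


a = P^(2/3) = 96.49^(2/3) = 21.0372

21.0372 AU


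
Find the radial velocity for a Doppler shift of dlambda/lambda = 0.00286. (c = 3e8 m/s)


v = (dlambda/lambda) * c = 0.00286 * 3e8 = 858000.0

858000.0 m/s


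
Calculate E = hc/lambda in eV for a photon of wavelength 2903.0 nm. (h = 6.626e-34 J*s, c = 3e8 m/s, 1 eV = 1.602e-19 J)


E = hc/lambda = 6.626e-34 * 3e8 / 2.903e-06 = 6.847e-20 J = 0.4274 eV

0.4274 eV


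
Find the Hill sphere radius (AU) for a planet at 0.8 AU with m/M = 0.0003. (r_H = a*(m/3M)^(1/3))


r_H = a * (m/3M)^(1/3) = 0.8 * (0.0003/3)^(1/3) = 0.0371

0.0371 AU


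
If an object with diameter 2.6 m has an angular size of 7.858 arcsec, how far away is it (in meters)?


D = size / theta_rad, theta_rad = 7.858 * pi/(180*3600) = 3.810e-05, D = 68247.4543

68247.4543 m


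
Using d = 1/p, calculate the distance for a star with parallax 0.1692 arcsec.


d = 1/p = 1/0.1692 = 5.9102

5.9102 pc


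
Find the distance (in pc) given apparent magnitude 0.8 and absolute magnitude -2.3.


d = 10^((m - M + 5)/5) = 10^((0.8 - -2.3 + 5)/5) = 41.6869

41.6869 pc


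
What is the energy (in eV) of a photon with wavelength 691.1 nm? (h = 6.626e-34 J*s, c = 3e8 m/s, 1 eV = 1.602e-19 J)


E = hc/lambda = 6.626e-34 * 3e8 / 6.911e-07 = 2.876e-19 J = 1.7954 eV

1.7954 eV


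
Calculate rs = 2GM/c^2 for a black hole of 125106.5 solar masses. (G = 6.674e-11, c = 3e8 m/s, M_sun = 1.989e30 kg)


M = 125106.5 * 1.989e30 kg = 2.488368285e+35 kg. rs = 2GM/c^2 = 2 * 6.674e-11 * 2.488368285e+35 / (3e8)^2 = 3.691e+08

3.691e+08 m


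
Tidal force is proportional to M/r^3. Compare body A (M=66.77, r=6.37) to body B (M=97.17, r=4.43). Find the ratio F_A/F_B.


Ratio = (M1/r1^3) / (M2/r2^3) = (66.77/6.37^3) / (97.17/4.43^3) = 0.2311

0.2311


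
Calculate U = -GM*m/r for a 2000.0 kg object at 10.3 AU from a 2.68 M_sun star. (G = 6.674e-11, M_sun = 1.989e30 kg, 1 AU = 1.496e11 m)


M = 2.68 * 1.989e30 kg = 5.33052e+30 kg; r = 10.3 AU * 1.496e11 m/AU = 1.54088e+12 m. U = -GM*m/r = -(6.674e-11 * 5.33052e+30 * 2000.0) / 1.54088e+12 = -4.618e+11

-4.618e+11 J


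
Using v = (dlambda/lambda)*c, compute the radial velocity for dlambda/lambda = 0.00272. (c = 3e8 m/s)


v = (dlambda/lambda) * c = 0.00272 * 3e8 = 816000.0

816000.0 m/s


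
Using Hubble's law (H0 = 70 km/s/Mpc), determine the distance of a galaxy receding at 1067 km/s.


d = v / H0 = 1067 / 70 = 15.2429

15.2429 Mpc


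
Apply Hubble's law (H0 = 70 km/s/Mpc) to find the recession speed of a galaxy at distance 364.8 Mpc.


v = H0 * d = 70 * 364.8 = 25536.0

25536.0 km/s


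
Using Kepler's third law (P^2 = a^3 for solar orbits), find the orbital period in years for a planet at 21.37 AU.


P = a^(3/2) = 21.37^1.5 = 98.7886

98.7886 years


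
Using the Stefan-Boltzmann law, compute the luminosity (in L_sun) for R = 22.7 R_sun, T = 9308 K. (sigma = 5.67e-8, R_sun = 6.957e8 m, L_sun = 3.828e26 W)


R = 22.7 * 6.957e8 m = 1.579239e+10 m. L = 4*pi*R^2*sigma*T^4 = 4*pi*(1.579239e+10)^2 * 5.67e-8 * 9308^4 = 1.333871958e+30 W. L/L_sun = 1.333871958e+30 / 3.828e26 = 3484.514

3484.514 L_sun


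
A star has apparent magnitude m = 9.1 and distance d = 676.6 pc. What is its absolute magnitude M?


M = m - 5*log10(d) + 5 = 9.1 - 5*log10(676.6) + 5 = -0.0517

-0.0517


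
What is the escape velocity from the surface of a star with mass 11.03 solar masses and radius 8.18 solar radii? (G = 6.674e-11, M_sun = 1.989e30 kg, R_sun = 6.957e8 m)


M = 11.03 * 1.989e30 kg = 2.193867e+31 kg; R = 8.18 * 6.957e8 m = 5.690826e+09 m. v_esc = sqrt(2GM/R) = sqrt(2 * 6.674e-11 * 2.193867e+31 / 5.690826e+09) = 717340.8999

717340.8999 m/s


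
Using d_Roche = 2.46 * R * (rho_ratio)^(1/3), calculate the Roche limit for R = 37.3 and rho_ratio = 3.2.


d_Roche = 2.46 * 37.3 * 3.2^(1/3) = 135.2157

135.2157


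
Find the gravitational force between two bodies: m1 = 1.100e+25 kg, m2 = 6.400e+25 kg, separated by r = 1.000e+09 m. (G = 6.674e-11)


F = G*m1*m2/r^2 = 6.674e-11 * 1.100e+25 * 6.400e+25 / (1.000e+09)^2 = 6.674e-11 * 7.040e+50 / 1.000e+18 = 4.698e+22

4.698e+22 N


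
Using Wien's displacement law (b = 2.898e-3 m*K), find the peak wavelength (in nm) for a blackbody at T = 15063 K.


lam_max = b / T = 2.898e-3 / 15063 = 1.924e-07 m = 192.392 nm

192.392 nm


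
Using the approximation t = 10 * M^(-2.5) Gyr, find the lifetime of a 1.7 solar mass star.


t = 10 * M^(-2.5) = 10 * 1.7^(-2.5) = 2.6539

2.6539 Gyr


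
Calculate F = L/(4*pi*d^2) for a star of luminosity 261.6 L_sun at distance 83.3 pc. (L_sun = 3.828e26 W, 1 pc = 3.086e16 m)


F = L / (4*pi*d^2) = 1.001e+29 / (4*pi*(2.571e+18)^2) = 1.206e-09

1.206e-09 W/m^2


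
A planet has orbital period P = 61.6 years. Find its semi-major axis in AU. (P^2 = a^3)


a = P^(2/3) = 61.6^(2/3) = 15.5975

15.5975 AU


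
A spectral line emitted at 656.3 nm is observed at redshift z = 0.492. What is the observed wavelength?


lam_obs = lam_emit * (1 + z) = 656.3 * (1 + 0.492) = 979.1996

979.1996 nm


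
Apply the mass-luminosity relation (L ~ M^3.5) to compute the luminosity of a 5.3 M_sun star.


L/L_sun = (M/M_sun)^3.5 = 5.3^3.5 = 342.7406

342.7406 L_sun


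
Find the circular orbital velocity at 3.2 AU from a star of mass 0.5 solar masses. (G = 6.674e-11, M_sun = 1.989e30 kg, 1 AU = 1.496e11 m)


v = sqrt(GM/r) = sqrt(6.674e-11 * 9.945e+29 / 4.787e+11) = 11774.8317

11774.8317 m/s


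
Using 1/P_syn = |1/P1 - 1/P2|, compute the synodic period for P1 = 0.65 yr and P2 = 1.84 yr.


1/P_syn = |1/P1 - 1/P2| = |1/0.65 - 1/1.84| => P_syn = 1.005

1.005 years


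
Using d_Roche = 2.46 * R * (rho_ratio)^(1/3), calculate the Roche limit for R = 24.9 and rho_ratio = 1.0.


d_Roche = 2.46 * 24.9 * 1.0^(1/3) = 61.254

61.254


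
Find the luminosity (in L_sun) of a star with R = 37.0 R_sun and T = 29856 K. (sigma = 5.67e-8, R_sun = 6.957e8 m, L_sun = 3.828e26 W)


R = 37.0 * 6.957e8 m = 2.57409e+10 m. L = 4*pi*R^2*sigma*T^4 = 4*pi*(2.57409e+10)^2 * 5.67e-8 * 29856^4 = 3.751171033e+32 W. L/L_sun = 3.751171033e+32 / 3.828e26 = 979929.7369

979929.7369 L_sun


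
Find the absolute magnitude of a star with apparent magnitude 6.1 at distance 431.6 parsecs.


M = m - 5*log10(d) + 5 = 6.1 - 5*log10(431.6) + 5 = -2.0754

-2.0754


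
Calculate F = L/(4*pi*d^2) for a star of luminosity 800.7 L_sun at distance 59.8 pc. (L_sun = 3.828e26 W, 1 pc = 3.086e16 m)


F = L / (4*pi*d^2) = 3.065e+29 / (4*pi*(1.845e+18)^2) = 7.162e-09

7.162e-09 W/m^2


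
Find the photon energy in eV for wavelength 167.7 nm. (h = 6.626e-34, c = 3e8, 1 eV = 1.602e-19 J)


E = hc/lambda = 6.626e-34 * 3e8 / 1.677e-07 = 1.185e-18 J = 7.3991 eV

7.3991 eV


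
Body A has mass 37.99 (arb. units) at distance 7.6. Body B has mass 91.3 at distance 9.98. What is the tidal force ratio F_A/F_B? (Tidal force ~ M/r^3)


Ratio = (M1/r1^3) / (M2/r2^3) = (37.99/7.6^3) / (91.3/9.98^3) = 0.9422

0.9422


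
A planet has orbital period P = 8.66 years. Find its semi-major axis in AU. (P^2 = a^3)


a = P^(2/3) = 8.66^(2/3) = 4.2171

4.2171 AU


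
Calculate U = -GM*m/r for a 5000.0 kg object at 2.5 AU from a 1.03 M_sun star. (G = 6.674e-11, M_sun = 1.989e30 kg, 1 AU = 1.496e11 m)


M = 1.03 * 1.989e30 kg = 2.04867e+30 kg; r = 2.5 AU * 1.496e11 m/AU = 3.74e+11 m. U = -GM*m/r = -(6.674e-11 * 2.04867e+30 * 5000.0) / 3.74e+11 = -1.828e+12

-1.828e+12 J


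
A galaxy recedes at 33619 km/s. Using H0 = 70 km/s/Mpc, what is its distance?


d = v / H0 = 33619 / 70 = 480.2714

480.2714 Mpc


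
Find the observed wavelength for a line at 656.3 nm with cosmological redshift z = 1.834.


lam_obs = lam_emit * (1 + z) = 656.3 * (1 + 1.834) = 1859.9542

1859.9542 nm


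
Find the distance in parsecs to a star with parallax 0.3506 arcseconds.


d = 1/p = 1/0.3506 = 2.8523

2.8523 pc


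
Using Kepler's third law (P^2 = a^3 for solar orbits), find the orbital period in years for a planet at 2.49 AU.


P = a^(3/2) = 2.49^1.5 = 3.9292

3.9292 years


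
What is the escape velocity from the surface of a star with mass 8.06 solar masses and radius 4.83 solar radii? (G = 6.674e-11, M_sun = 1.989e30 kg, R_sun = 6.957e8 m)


M = 8.06 * 1.989e30 kg = 1.603134e+31 kg; R = 4.83 * 6.957e8 m = 3.360231e+09 m. v_esc = sqrt(2GM/R) = sqrt(2 * 6.674e-11 * 1.603134e+31 / 3.360231e+09) = 798010.2036

798010.2036 m/s


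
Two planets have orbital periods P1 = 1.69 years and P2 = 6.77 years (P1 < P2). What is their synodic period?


1/P_syn = |1/P1 - 1/P2| = |1/1.69 - 1/6.77| => P_syn = 2.2522

2.2522 years


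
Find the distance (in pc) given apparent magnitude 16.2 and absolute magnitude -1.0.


d = 10^((m - M + 5)/5) = 10^((16.2 - -1.0 + 5)/5) = 27542.287

27542.287 pc


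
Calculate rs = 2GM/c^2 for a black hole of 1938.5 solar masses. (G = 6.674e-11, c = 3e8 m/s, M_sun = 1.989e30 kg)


M = 1938.5 * 1.989e30 kg = 3.8556765e+33 kg. rs = 2GM/c^2 = 2 * 6.674e-11 * 3.8556765e+33 / (3e8)^2 = 5.718e+06

5.718e+06 m


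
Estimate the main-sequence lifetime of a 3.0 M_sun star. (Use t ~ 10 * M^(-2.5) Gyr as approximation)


t = 10 * M^(-2.5) = 10 * 3.0^(-2.5) = 0.6415

0.6415 Gyr


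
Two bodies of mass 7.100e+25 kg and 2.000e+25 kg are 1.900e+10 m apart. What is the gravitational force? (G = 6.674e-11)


F = G*m1*m2/r^2 = 6.674e-11 * 7.100e+25 * 2.000e+25 / (1.900e+10)^2 = 6.674e-11 * 1.420e+51 / 3.610e+20 = 2.625e+20

2.625e+20 N


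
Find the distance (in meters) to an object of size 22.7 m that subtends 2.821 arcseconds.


D = size / theta_rad, theta_rad = 2.821 * pi/(180*3600) = 1.368e-05, D = 1.660e+06

1.660e+06 m


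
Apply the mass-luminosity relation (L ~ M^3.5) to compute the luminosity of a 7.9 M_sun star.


L/L_sun = (M/M_sun)^3.5 = 7.9^3.5 = 1385.7817

1385.7817 L_sun


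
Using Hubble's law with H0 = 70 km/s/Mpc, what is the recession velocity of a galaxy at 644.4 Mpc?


v = H0 * d = 70 * 644.4 = 45108.0

45108.0 km/s


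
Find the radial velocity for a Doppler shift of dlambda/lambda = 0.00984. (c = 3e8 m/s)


v = (dlambda/lambda) * c = 0.00984 * 3e8 = 2.952e+06

2.952e+06 m/s


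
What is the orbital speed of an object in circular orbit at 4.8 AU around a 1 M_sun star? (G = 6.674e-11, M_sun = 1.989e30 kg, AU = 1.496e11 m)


v = sqrt(GM/r) = sqrt(6.674e-11 * 1.989e+30 / 7.181e+11) = 13596.4045

13596.4045 m/s


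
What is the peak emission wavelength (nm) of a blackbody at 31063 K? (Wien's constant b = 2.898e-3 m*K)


lam_max = b / T = 2.898e-3 / 31063 = 9.329e-08 m = 93.2943 nm

93.2943 nm


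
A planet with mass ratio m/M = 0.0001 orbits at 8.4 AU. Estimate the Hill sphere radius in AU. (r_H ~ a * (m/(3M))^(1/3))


r_H = a * (m/3M)^(1/3) = 8.4 * (0.0001/3)^(1/3) = 0.2703

0.2703 AU


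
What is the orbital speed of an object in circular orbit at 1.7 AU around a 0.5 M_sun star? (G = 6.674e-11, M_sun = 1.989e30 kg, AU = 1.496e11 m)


v = sqrt(GM/r) = sqrt(6.674e-11 * 9.945e+29 / 2.543e+11) = 16154.9358

16154.9358 m/s


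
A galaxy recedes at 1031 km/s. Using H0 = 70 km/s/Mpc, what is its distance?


d = v / H0 = 1031 / 70 = 14.7286

14.7286 Mpc


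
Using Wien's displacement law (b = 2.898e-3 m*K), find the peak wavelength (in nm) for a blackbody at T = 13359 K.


lam_max = b / T = 2.898e-3 / 13359 = 2.169e-07 m = 216.9324 nm

216.9324 nm


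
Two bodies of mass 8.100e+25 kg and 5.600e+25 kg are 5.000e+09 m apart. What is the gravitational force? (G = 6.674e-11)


F = G*m1*m2/r^2 = 6.674e-11 * 8.100e+25 * 5.600e+25 / (5.000e+09)^2 = 6.674e-11 * 4.536e+51 / 2.500e+19 = 1.211e+22

1.211e+22 N


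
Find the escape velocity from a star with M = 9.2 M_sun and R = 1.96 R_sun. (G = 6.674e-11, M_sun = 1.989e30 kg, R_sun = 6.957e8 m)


M = 9.2 * 1.989e30 kg = 1.82988e+31 kg; R = 1.96 * 6.957e8 m = 1.363572e+09 m. v_esc = sqrt(2GM/R) = sqrt(2 * 6.674e-11 * 1.82988e+31 / 1.363572e+09) = 1.338e+06

1.338e+06 m/s
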